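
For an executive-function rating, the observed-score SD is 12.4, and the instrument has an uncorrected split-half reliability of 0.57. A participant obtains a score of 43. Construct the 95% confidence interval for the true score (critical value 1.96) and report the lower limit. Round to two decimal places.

Full-length reliability (Spearman-Brown) = 2(0.57)/(1+0.57) ≃ 0.726
SEM = 12.400 · √(1 − 0.726) = 12.400 · √0.274 ≃ 12.400 · 0.523 ≃ 6.489
Half-width = 1.96·6.489 ≃ 12.719
Lower bound: 43 − 12.719 = 30.281

30.28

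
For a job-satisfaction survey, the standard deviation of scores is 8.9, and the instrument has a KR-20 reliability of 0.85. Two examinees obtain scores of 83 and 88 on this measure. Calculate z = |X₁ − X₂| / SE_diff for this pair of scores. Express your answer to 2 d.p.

SEM = 8.9000 * √(1 − 0.8500) = 8.9000 * √0.1500 ≈ 8.9000 * 0.3873 ≈ 3.4470
SE_diff = √2 * SEM ≈ 4.8747
z = |83 − 88| / 4.8747 = 5 / 4.8747 ≈ 1.0257

1.03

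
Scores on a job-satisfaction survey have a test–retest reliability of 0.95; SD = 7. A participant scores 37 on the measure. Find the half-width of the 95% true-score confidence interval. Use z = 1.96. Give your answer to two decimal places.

3.07

SEM = 7.000·√(1 − 0.950) ≈ 1.565
Half-width = 1.96·1.565 ≈ 3.068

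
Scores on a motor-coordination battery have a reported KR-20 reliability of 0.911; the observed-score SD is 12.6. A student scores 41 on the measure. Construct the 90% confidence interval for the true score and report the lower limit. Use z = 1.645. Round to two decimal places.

SEM = 12.60000 × √(1 − 0.91100) = 12.60000 × √0.08900 ≃ 12.60000 × 0.29833 ≃ 3.75894
Half-width = 1.645×3.75894 ≃ 6.18346
Lower limit = 41 − 6.18346 ≃ 34.81654

34.82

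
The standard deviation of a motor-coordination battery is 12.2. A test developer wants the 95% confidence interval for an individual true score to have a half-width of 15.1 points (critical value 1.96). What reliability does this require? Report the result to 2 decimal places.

0.60

SEM needed = half-width / z = 15.1/1.96 ≃ 7.7041
r = 1 − (SEM / SD)² = 1 − (7.7041 / 12.2)² ≃ 1 − 0.3988 ≃ 0.6012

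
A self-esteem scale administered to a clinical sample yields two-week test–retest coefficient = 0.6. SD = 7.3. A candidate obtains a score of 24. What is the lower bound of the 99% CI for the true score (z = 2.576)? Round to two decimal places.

SEM = 7.300*√(1 − 0.600) ≈ 4.617
Margin = 2.576 * 4.617 ≈ 11.893
Lower limit = 24 − 11.893 ≈ 12.107

12.11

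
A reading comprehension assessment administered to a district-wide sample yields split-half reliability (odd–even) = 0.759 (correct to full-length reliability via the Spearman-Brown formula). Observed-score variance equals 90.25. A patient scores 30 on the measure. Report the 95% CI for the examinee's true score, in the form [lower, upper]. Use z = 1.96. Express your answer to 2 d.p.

[23.11, 36.89]

SD = √90.25 = 9.5000
Full-length reliability (Spearman-Brown) = 2(0.759)/(1+0.759) ≃ 0.8630
SEM = 9.5000×√(1 − 0.8630) ≃ 3.5164
Margin = 1.96 × 3.5164 ≃ 6.8922
CI = 30 ± 6.8922 → [23.1078, 36.8922]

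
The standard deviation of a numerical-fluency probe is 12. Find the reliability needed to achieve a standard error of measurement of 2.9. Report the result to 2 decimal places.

0.94

r = 1 − (2.900/12)² ≈ 1 − 0.058 ≈ 0.942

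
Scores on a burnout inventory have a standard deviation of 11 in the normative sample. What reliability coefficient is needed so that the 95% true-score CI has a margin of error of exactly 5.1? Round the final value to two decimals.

0.94

Required SEM = 5.1 / 1.96 ≃ 2.602
Required reliability = 1 − (SEM/SD)² = 1 − 0.056 ≃ 0.944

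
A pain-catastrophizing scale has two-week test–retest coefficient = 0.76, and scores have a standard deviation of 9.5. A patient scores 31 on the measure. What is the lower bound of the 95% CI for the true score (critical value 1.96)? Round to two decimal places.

21.88

SEM = 9.50000 × √(1 − 0.76000) = 9.50000 × √0.24000 ≃ 9.50000 × 0.48990 ≃ 4.65403
1.96 × SEM ≃ 9.12190
Lower bound: 31 − 9.12190 = 21.87810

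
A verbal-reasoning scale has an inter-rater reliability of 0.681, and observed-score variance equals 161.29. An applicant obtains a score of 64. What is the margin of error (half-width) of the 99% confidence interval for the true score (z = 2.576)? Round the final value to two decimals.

SD = √161.29 = 12.7000
SEM = 12.7000·√(1 − 0.6810) ≈ 7.1730
Margin = 2.576 · 7.1730 ≈ 18.4776

18.48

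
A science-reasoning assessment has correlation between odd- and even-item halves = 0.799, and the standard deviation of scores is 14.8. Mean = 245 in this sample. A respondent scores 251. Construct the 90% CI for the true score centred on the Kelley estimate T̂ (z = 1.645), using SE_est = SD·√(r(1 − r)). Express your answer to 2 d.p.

Spearman-Brown: r = 2(0.799) / (1 + 0.799) = 1.59800 / 1.79900 ≃ 0.88827
Estimated true score = 0.88827×251 + (1 − 0.88827)×245 ≃ 250.32963
SE_est = SD × √(r(1 − r)) = 14.80000 × √0.09925 ≃ 14.80000 × 0.31503 ≃ 4.66248
CI = 250.32963 ± 1.645 × 4.66248 → [242.65985, 257.99941]

[242.66, 258.00]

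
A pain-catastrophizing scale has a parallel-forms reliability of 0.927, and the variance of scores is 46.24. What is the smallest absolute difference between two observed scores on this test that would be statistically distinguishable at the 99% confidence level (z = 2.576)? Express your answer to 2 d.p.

SD = √46.24 = 6.800
The standard error of measurement is 6.800×√(1 − 0.927) ≈ 6.800×0.270 ≈ 1.837.
Standard error of the difference = 1.837·√2 ≈ 2.598
Smallest detectable difference = 2.576×2.598 ≈ 6.693

6.69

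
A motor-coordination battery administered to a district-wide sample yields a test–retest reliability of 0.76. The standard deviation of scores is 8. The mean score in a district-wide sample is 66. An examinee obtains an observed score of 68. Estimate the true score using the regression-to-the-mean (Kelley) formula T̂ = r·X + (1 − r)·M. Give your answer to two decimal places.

T̂ = r·X + (1 − r)·M = 0.760*68 + 0.240*66 = 51.680 + 15.840 ≃ 67.520

67.52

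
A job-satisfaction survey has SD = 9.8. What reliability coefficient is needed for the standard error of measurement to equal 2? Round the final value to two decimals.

0.96

r = 1 − (SEM / SD)² = 1 − (2.0000 / 9.8)² ≃ 1 − 0.0416 ≃ 0.9584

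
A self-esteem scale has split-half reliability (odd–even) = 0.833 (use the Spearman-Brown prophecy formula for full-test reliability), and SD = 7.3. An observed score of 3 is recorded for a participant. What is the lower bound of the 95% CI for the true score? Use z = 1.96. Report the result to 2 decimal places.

Spearman-Brown: r = 2(0.833) / (1 + 0.833) = 1.6660 / 1.8330 ≈ 0.9089
SEM = 7.3000 · √(1 − 0.9089) = 7.3000 · √0.0911 ≈ 7.3000 · 0.3018 ≈ 2.2034
Margin = 1.96 · 2.2034 ≈ 4.3187
Lower limit = 3 − 4.3187 ≈ -1.3187

-1.32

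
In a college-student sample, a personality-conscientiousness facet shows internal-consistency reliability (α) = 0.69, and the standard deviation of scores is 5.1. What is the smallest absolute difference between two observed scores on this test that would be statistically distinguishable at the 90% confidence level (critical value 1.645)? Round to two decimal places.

6.61

The standard error of measurement is 5.100*√(1 − 0.690) ≈ 5.100*0.557 ≈ 2.840.
Standard error of the difference = 2.840·√2 ≈ 4.016
Minimum reliable difference = 1.645 * SE_diff ≈ 1.645 * 4.016 ≈ 6.606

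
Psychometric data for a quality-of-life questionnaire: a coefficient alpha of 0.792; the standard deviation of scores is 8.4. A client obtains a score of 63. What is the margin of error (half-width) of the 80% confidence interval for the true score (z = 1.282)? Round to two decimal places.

SEM = 8.4000 × √(1 − 0.7920) = 8.4000 × √0.2080 ≈ 8.4000 × 0.4561 ≈ 3.8310
1.282 × SEM ≈ 4.9113

4.91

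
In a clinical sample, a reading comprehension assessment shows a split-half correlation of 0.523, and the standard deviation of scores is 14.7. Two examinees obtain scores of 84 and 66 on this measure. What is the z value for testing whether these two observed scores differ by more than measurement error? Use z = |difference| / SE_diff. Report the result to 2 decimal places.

1.55

Full-length reliability (Spearman-Brown) = 2(0.523)/(1+0.523) ≃ 0.687
The standard error of measurement is 14.700·√(1 − 0.687) ≃ 14.700·0.560 ≃ 8.227.
SE_diff = SEM · √2 ≃ 8.227 · 1.414 ≃ 11.634
z = 18 / 11.634 ≃ 1.547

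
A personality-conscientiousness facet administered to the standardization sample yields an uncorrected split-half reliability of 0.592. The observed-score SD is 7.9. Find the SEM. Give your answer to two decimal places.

Full-length reliability (Spearman-Brown) = 2(0.592)/(1+0.592) ≃ 0.7437
The standard error of measurement is 7.9000·√(1 − 0.7437) ≃ 7.9000·0.5062 ≃ 3.9993.

4.00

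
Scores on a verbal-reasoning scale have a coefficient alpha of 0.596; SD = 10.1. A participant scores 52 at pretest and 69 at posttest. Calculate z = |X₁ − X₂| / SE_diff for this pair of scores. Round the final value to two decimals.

SEM = 10.1000 * √(1 − 0.5960) = 10.1000 * √0.4040 ≈ 10.1000 * 0.6356 ≈ 6.4197
SE_diff = √2 * SEM ≈ 9.0788
z = |52 − 69| / 9.0788 = 17 / 9.0788 ≈ 1.8725

1.87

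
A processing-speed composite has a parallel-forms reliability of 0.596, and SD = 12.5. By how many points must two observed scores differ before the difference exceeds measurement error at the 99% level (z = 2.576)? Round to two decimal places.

28.94

SEM = 12.5000 · √(1 − 0.5960) = 12.5000 · √0.4040 ≃ 12.5000 · 0.6356 ≃ 7.9451
SE_diff = SEM · √2 ≃ 7.9451 · 1.4142 ≃ 11.2361
Minimum reliable difference = 2.576 · SE_diff ≃ 2.576 · 11.2361 ≃ 28.9442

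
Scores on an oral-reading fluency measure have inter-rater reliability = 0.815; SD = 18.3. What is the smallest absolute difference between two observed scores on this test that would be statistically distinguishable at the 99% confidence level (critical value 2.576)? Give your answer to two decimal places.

28.67

The standard error of measurement is 18.30000×√(1 − 0.81500) ≃ 18.30000×0.43012 ≃ 7.87113.
SE_diff = √2 × SEM ≃ 11.13146
Minimum reliable difference = 2.576 × SE_diff ≃ 2.576 × 11.13146 ≃ 28.67463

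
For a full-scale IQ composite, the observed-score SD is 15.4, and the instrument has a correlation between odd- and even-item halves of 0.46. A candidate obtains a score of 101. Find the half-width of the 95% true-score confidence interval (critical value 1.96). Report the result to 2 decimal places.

18.36

r_full = 2·0.46 / (1 + 0.46) ≈ 0.630
SEM = 15.400×√(1 − 0.630) ≈ 9.366
1.96 × SEM ≈ 18.357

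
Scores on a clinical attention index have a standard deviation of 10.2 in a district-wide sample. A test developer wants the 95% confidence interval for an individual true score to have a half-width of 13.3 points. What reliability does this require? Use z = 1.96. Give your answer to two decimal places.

SEM needed = half-width / z = 13.3/1.96 ≈ 6.78571
r = 1 − (6.78571/10.2)² ≈ 1 − 0.44258 ≈ 0.55742

0.56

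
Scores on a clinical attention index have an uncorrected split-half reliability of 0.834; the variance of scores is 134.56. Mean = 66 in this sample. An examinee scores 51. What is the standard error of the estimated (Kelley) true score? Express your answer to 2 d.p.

SD = √134.56 ≃ 11.600
r_full = 2·0.834 / (1 + 0.834) ≃ 0.909
SE_est = 11.600·√[r(1 − r)] ≃ 3.328

3.33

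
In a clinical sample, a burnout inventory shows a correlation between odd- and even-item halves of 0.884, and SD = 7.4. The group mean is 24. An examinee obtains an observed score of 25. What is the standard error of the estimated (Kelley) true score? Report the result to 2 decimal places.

Full-length reliability (Spearman-Brown) = 2(0.884)/(1+0.884) ≈ 0.9384
SE_est = 7.4000×√(0.9384×0.0616) ≈ 1.7788

1.78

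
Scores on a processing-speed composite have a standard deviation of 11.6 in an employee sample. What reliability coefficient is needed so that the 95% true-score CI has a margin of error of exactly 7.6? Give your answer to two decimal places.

0.89

Required SEM = 7.6 / 1.96 ≈ 3.8776
r = 1 − (3.8776/11.6)² ≈ 1 − 0.1117 ≈ 0.8883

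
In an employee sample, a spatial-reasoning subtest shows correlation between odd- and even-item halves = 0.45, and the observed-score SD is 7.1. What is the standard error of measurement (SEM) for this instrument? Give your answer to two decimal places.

Full-length reliability (Spearman-Brown) = 2(0.45)/(1+0.45) ≈ 0.6207
The standard error of measurement is 7.1000×√(1 − 0.6207) ≈ 7.1000×0.6159 ≈ 4.3728.

4.37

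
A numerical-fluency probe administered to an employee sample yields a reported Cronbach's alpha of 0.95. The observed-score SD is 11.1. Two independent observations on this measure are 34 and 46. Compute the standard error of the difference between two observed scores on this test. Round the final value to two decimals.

3.51

The standard error of measurement is 11.1000*√(1 − 0.9500) ≈ 11.1000*0.2236 ≈ 2.4820.
SE_diff = √2 * SEM ≈ 3.5101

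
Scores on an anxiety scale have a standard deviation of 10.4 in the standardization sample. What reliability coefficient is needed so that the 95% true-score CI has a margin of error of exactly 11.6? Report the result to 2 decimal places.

0.68

SEM needed = half-width / z = 11.6/1.96 ≈ 5.918
r = 1 − (5.918/10.4)² ≈ 1 − 0.324 ≈ 0.676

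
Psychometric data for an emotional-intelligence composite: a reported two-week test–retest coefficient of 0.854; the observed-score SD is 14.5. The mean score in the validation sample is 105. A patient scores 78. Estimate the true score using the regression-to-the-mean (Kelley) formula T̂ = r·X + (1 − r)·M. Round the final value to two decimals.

T̂ = r·X + (1 − r)·M = 0.854·78 + 0.146·105 = 66.612 + 15.330 ≈ 81.942

81.94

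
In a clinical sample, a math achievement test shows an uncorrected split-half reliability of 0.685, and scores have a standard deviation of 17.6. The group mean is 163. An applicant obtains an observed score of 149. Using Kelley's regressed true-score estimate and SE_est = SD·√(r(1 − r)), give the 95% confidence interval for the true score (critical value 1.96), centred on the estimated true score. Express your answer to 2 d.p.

Full-length reliability (Spearman-Brown) = 2(0.685)/(1+0.685) ≈ 0.813
Estimated true score = 0.813×149 + (1 − 0.813)×163 ≈ 151.617
SE_est = SD × √(r(1 − r)) = 17.600 × √0.152 ≈ 17.600 × 0.390 ≈ 6.862
CI = 151.617 ± 1.96 × 6.862 → [138.168, 165.066]

[138.17, 165.07]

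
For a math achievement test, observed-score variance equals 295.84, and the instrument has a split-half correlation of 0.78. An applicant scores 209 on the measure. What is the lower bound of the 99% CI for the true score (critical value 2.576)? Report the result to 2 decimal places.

193.42

SD = √295.84 ≈ 17.200
r_full = 2·0.78 / (1 + 0.78) ≈ 0.876
SEM = 17.200×√(1 − 0.876) ≈ 6.047
Half-width = 2.576×6.047 ≈ 15.577
Lower bound: 209 − 15.577 = 193.423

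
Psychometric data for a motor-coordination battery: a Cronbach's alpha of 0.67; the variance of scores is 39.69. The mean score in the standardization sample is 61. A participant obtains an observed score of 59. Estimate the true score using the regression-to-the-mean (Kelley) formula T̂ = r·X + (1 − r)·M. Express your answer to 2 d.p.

T̂ = 0.670(59) + 0.330(61) ≈ 59.660

59.66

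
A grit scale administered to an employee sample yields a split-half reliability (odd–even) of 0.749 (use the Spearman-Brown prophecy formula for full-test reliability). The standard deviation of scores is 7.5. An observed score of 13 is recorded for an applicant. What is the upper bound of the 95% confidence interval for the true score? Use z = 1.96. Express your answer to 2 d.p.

18.57

Full-length reliability (Spearman-Brown) = 2(0.749)/(1+0.749) ≃ 0.8565
The standard error of measurement is 7.5000*√(1 − 0.8565) ≃ 7.5000*0.3788 ≃ 2.8412.
Half-width = 1.96*2.8412 ≃ 5.5688
Upper bound: 13 + 5.5688 = 18.5688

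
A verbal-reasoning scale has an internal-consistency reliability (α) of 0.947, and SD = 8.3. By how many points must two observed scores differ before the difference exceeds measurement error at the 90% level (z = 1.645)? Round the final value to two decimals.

4.45

SEM = 8.300 × √(1 − 0.947) = 8.300 × √0.053 ≈ 8.300 × 0.230 ≈ 1.911
Standard error of the difference = 1.911·√2 ≈ 2.702
Minimum reliable difference = 1.645 × SE_diff ≈ 1.645 × 2.702 ≈ 4.445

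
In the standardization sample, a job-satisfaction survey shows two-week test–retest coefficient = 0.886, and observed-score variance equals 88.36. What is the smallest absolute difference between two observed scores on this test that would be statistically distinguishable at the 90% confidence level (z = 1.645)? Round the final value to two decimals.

7.38

SD = √88.36 = 9.40000
The standard error of measurement is 9.40000·√(1 − 0.88600) ≈ 9.40000·0.33764 ≈ 3.17381.
Standard error of the difference = 3.17381·√2 ≈ 4.48844
Minimum reliable difference = 1.645 · SE_diff ≈ 1.645 · 4.48844 ≈ 7.38348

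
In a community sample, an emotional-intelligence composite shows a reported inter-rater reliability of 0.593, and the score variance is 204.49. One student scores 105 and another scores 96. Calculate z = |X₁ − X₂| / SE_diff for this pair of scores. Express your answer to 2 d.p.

0.70

SD = √204.49 ≈ 14.30000
The standard error of measurement is 14.30000·√(1 − 0.59300) ≈ 14.30000·0.63797 ≈ 9.12291.
SE_diff = √2 · SEM ≈ 12.90174
z = 9 / 12.90174 ≈ 0.69758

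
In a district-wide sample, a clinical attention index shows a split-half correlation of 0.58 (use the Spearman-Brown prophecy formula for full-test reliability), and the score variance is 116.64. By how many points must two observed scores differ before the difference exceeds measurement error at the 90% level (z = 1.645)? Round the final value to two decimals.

σ = 116.64^(1/2) = 10.8000
r_full = 2·0.58 / (1 + 0.58) ≈ 0.7342
SEM = 10.8000·√(1 − 0.7342) ≈ 5.5683
Standard error of the difference = 5.5683·√2 ≈ 7.8747
Minimum reliable difference = 1.645 · SE_diff ≈ 1.645 · 7.8747 ≈ 12.9539

12.95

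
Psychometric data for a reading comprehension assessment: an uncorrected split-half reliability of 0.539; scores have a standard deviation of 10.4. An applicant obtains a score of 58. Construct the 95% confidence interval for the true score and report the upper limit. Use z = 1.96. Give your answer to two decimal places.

Full-length reliability (Spearman-Brown) = 2(0.539)/(1+0.539) ≈ 0.7005
SEM = 10.4000×√(1 − 0.7005) ≈ 5.6920
Half-width = 1.96×5.6920 ≈ 11.1563
Upper bound: 58 + 11.1563 = 69.1563

69.16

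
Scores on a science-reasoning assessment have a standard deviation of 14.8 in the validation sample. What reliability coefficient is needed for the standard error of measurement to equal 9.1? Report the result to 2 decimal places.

0.62

Required reliability = 1 − (SEM/SD)² = 1 − 0.378 ≈ 0.622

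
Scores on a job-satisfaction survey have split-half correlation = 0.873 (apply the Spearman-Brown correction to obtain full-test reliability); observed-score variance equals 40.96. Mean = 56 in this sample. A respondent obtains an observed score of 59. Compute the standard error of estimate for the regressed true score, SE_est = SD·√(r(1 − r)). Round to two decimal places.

σ = 40.96^(1/2) = 6.4000
Spearman-Brown: r = 2(0.873) / (1 + 0.873) = 1.7460 / 1.8730 ≈ 0.9322
SE_est = 6.4000·√(0.9322·0.0678) ≈ 1.6090

1.61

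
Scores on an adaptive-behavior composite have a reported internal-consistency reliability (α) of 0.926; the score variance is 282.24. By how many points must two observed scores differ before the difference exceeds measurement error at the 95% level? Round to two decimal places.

12.67

SD = √282.24 ≈ 16.8000
SEM = 16.8000·√(1 − 0.9260) ≈ 4.5701
SE_diff = √2 · SEM ≈ 6.4631
Minimum reliable difference = 1.96 · SE_diff ≈ 1.96 · 6.4631 ≈ 12.6677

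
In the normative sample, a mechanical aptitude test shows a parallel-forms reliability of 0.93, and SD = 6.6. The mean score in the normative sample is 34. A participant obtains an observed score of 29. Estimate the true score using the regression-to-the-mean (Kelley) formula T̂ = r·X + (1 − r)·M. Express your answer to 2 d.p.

29.35

T̂ = r·X + (1 − r)·M = 0.93000*29 + 0.07000*34 = 26.97000 + 2.38000 ≈ 29.35000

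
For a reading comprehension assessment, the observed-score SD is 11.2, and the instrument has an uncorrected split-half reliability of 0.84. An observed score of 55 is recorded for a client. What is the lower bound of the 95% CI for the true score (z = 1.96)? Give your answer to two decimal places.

48.53

r_full = 2·0.84 / (1 + 0.84) ≈ 0.913
The standard error of measurement is 11.200*√(1 − 0.913) ≈ 11.200*0.295 ≈ 3.303.
Half-width = 1.96*3.303 ≈ 6.473
Lower bound: 55 − 6.473 = 48.527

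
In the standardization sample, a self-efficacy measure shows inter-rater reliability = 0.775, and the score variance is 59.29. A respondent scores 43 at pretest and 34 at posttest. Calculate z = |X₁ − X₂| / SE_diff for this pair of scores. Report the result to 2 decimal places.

1.74

σ = 59.29^(1/2) = 7.70000
SEM = 7.70000 · √(1 − 0.77500) = 7.70000 · √0.22500 ≃ 7.70000 · 0.47434 ≃ 3.65243
Standard error of the difference = 3.65243·√2 ≃ 5.16532
z = |43 − 34| / 5.16532 = 9 / 5.16532 ≃ 1.74239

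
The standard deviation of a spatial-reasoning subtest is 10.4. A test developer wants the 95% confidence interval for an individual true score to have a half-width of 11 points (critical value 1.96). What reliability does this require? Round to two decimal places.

Required SEM = 11 / 1.96 ≈ 5.6122
r = 1 − (SEM / SD)² = 1 − (5.6122 / 10.4)² ≈ 1 − 0.2912 ≈ 0.7088

0.71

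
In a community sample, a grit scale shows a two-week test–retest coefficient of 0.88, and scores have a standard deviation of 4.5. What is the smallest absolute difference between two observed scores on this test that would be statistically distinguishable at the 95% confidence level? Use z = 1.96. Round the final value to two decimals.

4.32

SEM = 4.50000·√(1 − 0.88000) ≈ 1.55885
SE_diff = √2 · SEM ≈ 2.20454
Minimum reliable difference = 1.96 · SE_diff ≈ 1.96 · 2.20454 ≈ 4.32090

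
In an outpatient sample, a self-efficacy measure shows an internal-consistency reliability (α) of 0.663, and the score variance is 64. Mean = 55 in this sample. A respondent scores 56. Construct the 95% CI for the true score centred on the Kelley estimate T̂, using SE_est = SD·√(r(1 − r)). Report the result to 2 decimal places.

SD = √64 ≈ 8.0000
T̂ = 0.6630(56) + 0.3370(55) ≈ 55.6630
SE_est = 8.0000·√[r(1 − r)] ≈ 3.7815
CI = 55.6630 ± 1.96 · 3.7815 → [48.2513, 63.0747]

[48.25, 63.07]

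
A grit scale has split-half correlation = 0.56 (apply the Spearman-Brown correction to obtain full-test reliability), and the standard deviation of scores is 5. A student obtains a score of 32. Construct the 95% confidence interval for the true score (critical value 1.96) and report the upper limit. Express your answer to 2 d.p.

37.20

r_full = 2·0.56 / (1 + 0.56) ≈ 0.7179
SEM = 5.0000·√(1 − 0.7179) ≈ 2.6554
Margin = 1.96 · 2.6554 ≈ 5.2046
Upper bound: 32 + 5.2046 = 37.2046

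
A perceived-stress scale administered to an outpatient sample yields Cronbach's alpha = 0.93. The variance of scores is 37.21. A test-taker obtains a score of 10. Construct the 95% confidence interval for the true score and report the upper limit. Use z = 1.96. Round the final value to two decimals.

SD = √37.21 ≈ 6.1000
SEM = 6.1000 * √(1 − 0.9300) = 6.1000 * √0.0700 ≈ 6.1000 * 0.2646 ≈ 1.6139
1.96 * SEM ≈ 3.1633
Upper bound: 10 + 3.1633 = 13.1633

13.16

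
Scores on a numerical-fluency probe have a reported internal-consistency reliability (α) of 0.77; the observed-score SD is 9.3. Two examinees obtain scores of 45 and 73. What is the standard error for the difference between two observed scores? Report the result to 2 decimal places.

6.31

SEM = 9.300 × √(1 − 0.770) = 9.300 × √0.230 ≈ 9.300 × 0.480 ≈ 4.460
Standard error of the difference = 4.460·√2 ≈ 6.308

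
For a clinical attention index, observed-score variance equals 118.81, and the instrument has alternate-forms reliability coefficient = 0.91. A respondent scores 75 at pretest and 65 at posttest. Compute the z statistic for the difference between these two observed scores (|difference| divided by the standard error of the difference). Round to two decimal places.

σ = 118.81^(1/2) = 10.900
SEM = 10.900 · √(1 − 0.910) = 10.900 · √0.090 ≈ 10.900 · 0.300 ≈ 3.270
Standard error of the difference = 3.270·√2 ≈ 4.624
z = 10 / 4.624 ≈ 2.162

2.16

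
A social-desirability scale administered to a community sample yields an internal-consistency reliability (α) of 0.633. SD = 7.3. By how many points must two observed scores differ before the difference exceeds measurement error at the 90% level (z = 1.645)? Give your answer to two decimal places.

10.29

SEM = 7.3000·√(1 − 0.6330) ≈ 4.4224
Standard error of the difference = 4.4224·√2 ≈ 6.2542
Minimum reliable difference = 1.645 · SE_diff ≈ 1.645 · 6.2542 ≈ 10.2881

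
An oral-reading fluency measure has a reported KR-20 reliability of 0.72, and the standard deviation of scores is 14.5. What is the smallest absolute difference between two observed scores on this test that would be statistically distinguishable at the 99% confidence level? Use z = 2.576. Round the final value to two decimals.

SEM = 14.5000*√(1 − 0.7200) ≈ 7.6727
Standard error of the difference = 7.6727·√2 ≈ 10.8508
Smallest detectable difference = 2.576*10.8508 ≈ 27.9517

27.95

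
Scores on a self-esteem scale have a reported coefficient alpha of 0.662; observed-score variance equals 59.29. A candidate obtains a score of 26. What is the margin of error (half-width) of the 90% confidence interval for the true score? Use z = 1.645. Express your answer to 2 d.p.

SD = √59.29 ≈ 7.70000
The standard error of measurement is 7.70000×√(1 − 0.66200) ≈ 7.70000×0.58138 ≈ 4.47661.
Half-width = 1.645×4.47661 ≈ 7.36402

7.36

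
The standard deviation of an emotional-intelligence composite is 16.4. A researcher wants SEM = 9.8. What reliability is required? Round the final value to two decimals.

0.64

Required reliability = 1 − (SEM/SD)² = 1 − 0.35708 ≈ 0.64292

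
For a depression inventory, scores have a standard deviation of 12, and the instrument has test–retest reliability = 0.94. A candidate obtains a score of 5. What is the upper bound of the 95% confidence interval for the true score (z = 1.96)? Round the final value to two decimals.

10.76

SEM = 12.00000×√(1 − 0.94000) ≈ 2.93939
1.96 × SEM ≈ 5.76120
Upper bound: 5 + 5.76120 = 10.76120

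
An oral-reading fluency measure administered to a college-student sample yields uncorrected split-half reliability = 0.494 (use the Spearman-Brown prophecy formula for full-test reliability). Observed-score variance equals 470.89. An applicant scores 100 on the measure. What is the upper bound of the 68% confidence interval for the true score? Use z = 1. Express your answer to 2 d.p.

σ = 470.89^(1/2) = 21.700
r_full = 2·0.494 / (1 + 0.494) ≃ 0.661
SEM = 21.700·√(1 − 0.661) ≃ 12.629
Margin = 1 · 12.629 ≃ 12.629
Upper limit = 100 + 12.629 ≃ 112.629

112.63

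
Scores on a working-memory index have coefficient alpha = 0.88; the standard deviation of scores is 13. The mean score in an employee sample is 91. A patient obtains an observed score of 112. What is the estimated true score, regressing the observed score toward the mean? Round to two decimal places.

T̂ = 0.8800(112) + 0.1200(91) ≈ 109.4800

109.48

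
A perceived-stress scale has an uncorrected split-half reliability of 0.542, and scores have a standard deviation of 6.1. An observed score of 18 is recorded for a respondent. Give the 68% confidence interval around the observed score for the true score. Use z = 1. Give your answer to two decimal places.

[14.68, 21.32]

Spearman-Brown: r = 2(0.542) / (1 + 0.542) = 1.084 / 1.542 ≃ 0.703
SEM = 6.100 * √(1 − 0.703) = 6.100 * √0.297 ≃ 6.100 * 0.545 ≃ 3.324
Margin = 1 * 3.324 ≃ 3.324
68% CI: 18 ± 3.324 = [14.676, 21.324]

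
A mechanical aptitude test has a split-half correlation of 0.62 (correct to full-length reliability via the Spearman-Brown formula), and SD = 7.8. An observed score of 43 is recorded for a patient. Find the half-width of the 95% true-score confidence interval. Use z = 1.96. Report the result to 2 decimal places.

7.40

Spearman-Brown: r = 2(0.62) / (1 + 0.62) = 1.24000 / 1.62000 ≈ 0.76543
SEM = 7.80000·√(1 − 0.76543) ≈ 3.77771
Half-width = 1.96·3.77771 ≈ 7.40432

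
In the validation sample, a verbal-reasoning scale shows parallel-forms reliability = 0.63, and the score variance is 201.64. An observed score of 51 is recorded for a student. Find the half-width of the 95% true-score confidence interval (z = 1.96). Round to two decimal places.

SD = √201.64 ≃ 14.200
SEM = 14.200×√(1 − 0.630) ≃ 8.638
Half-width = 1.96×8.638 ≃ 16.930

16.93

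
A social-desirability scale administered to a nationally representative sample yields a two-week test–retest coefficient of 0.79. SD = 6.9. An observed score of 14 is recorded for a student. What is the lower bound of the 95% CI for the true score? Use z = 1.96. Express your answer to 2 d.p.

SEM = 6.900*√(1 − 0.790) ≈ 3.162
Half-width = 1.96*3.162 ≈ 6.197
Lower limit = 14 − 6.197 ≈ 7.803

7.80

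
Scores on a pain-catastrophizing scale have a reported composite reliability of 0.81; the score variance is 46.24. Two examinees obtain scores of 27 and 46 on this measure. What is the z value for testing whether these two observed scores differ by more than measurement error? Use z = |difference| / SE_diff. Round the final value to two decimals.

4.53

σ = 46.24^(1/2) = 6.800
The standard error of measurement is 6.800×√(1 − 0.810) ≈ 6.800×0.436 ≈ 2.964.
Standard error of the difference = 2.964·√2 ≈ 4.192
z = 19 / 4.192 ≈ 4.533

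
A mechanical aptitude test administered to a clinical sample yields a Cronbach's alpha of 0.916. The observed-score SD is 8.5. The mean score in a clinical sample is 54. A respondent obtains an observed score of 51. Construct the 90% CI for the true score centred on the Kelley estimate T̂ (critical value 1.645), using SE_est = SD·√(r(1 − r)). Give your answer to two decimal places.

T̂ = r·X + (1 − r)·M = 0.91600*51 + 0.08400*54 = 46.71600 + 4.53600 ≈ 51.25200
SE_est = SD * √(r(1 − r)) = 8.50000 * √0.07694 ≈ 8.50000 * 0.27739 ≈ 2.35780
90% CI: 51.25200 ± 3.87858 ≈ (47.37342, 55.13058)

[47.37, 55.13]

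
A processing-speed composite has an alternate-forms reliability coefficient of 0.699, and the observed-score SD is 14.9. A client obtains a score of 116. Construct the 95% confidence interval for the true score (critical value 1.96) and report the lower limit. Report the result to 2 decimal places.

99.98

SEM = 14.900 · √(1 − 0.699) = 14.900 · √0.301 ≈ 14.900 · 0.549 ≈ 8.175
1.96 · SEM ≈ 16.022
Lower bound: 116 − 16.022 = 99.978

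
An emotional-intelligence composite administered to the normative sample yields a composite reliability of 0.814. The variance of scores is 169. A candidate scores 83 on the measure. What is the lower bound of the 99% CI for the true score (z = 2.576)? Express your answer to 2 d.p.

SD = √169 ≈ 13.0000
SEM = 13.0000 · √(1 − 0.8140) = 13.0000 · √0.1860 ≈ 13.0000 · 0.4313 ≈ 5.6066
2.576 · SEM ≈ 14.4426
Lower limit = 83 − 14.4426 ≈ 68.5574

68.56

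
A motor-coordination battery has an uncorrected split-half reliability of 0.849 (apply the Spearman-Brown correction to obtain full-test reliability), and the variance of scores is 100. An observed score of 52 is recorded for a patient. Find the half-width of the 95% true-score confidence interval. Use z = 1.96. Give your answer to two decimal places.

SD = √100 ≈ 10.0000
r_full = 2·0.849 / (1 + 0.849) ≈ 0.9183
SEM = 10.0000 × √(1 − 0.9183) = 10.0000 × √0.0817 ≈ 10.0000 × 0.2858 ≈ 2.8577
1.96 × SEM ≈ 5.6011

5.60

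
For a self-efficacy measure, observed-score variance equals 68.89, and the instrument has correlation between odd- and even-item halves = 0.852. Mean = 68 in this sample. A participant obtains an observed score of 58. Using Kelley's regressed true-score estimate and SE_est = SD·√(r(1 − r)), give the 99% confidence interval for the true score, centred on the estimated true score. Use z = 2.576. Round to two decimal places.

σ = 68.89^(1/2) = 8.300
Full-length reliability (Spearman-Brown) = 2(0.852)/(1+0.852) ≃ 0.920
T̂ = 0.920(58) + 0.080(68) ≃ 58.799
SE_est = SD · √(r(1 − r)) = 8.300 · √0.074 ≃ 8.300 · 0.271 ≃ 2.251
99% CI: 58.799 ± 5.798 ≃ (53.002, 64.597)

[53.00, 64.60]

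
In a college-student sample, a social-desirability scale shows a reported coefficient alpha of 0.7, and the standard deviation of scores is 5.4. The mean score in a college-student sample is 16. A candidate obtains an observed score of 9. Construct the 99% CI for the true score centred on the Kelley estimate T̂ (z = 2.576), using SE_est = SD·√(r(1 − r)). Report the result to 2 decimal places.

T̂ = r·X + (1 − r)·M = 0.70000*9 + 0.30000*16 = 6.30000 + 4.80000 ≈ 11.10000
SE_est = 5.40000·√[r(1 − r)] ≈ 2.47459
CI = 11.10000 ± 2.576 * 2.47459 → [4.72545, 17.47455]

[4.73, 17.47]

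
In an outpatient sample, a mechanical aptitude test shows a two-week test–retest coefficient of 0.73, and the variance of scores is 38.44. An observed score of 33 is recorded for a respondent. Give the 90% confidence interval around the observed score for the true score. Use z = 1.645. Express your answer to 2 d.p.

σ = 38.44^(1/2) = 6.200
The standard error of measurement is 6.200×√(1 − 0.730) ≈ 6.200×0.520 ≈ 3.222.
Margin = 1.645 × 3.222 ≈ 5.300
Interval: (27.700, 38.300)

[27.70, 38.30]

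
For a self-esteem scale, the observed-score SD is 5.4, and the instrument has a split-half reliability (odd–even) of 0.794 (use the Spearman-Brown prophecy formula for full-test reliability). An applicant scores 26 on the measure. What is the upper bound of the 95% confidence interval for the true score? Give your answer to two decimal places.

r_full = 2·0.794 / (1 + 0.794) ≈ 0.8852
The standard error of measurement is 5.4000×√(1 − 0.8852) ≈ 5.4000×0.3389 ≈ 1.8299.
Half-width = 1.96×1.8299 ≈ 3.5865
Upper bound: 26 + 3.5865 = 29.5865

29.59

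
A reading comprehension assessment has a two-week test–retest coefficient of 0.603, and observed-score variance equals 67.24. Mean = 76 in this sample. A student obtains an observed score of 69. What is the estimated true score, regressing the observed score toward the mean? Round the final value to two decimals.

Estimated true score = 0.603·69 + (1 − 0.603)·76 ≈ 71.779

71.78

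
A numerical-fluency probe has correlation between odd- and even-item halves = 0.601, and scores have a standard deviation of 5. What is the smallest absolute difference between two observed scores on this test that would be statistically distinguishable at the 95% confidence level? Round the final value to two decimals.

r_full = 2·0.601 / (1 + 0.601) ≈ 0.751
SEM = 5.000×√(1 − 0.751) ≈ 2.496
SE_diff = SEM × √2 ≈ 2.496 × 1.414 ≈ 3.530
Minimum reliable difference = 1.96 × SE_diff ≈ 1.96 × 3.530 ≈ 6.919

6.92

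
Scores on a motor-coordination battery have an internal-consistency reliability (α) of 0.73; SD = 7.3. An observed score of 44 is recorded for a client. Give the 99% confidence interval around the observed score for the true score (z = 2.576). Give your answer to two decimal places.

[34.23, 53.77]

SEM = 7.3000×√(1 − 0.7300) ≈ 3.7932
Margin = 2.576 × 3.7932 ≈ 9.7713
CI = 44 ± 9.7713 → [34.2287, 53.7713]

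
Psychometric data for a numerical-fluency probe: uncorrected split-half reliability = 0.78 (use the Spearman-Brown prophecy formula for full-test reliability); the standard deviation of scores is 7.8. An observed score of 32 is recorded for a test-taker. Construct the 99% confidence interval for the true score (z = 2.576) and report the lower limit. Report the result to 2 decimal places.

24.94

Full-length reliability (Spearman-Brown) = 2(0.78)/(1+0.78) ≈ 0.8764
SEM = 7.8000×√(1 − 0.8764) ≈ 2.7422
Half-width = 2.576×2.7422 ≈ 7.0639
Lower limit = 32 − 7.0639 ≈ 24.9361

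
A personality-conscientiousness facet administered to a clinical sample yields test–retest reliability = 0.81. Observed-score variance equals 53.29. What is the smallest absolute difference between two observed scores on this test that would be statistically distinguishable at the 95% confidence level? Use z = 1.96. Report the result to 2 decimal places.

8.82

SD = √53.29 ≈ 7.30000
The standard error of measurement is 7.30000·√(1 − 0.81000) ≈ 7.30000·0.43589 ≈ 3.18200.
SE_diff = SEM · √2 ≈ 3.18200 · 1.41421 ≈ 4.50002
Minimum reliable difference = 1.96 · SE_diff ≈ 1.96 · 4.50002 ≈ 8.82004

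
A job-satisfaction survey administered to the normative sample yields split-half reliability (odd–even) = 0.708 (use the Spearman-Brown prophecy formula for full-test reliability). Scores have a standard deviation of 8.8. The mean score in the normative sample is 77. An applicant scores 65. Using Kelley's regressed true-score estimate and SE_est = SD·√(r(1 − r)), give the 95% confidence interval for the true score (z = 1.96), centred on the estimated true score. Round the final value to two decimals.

[60.56, 73.54]

r_full = 2·0.708 / (1 + 0.708) ≈ 0.8290
T̂ = 0.8290(65) + 0.1710(77) ≈ 67.0515
SE_est = SD * √(r(1 − r)) = 8.8000 * √0.1417 ≈ 8.8000 * 0.3765 ≈ 3.3130
CI = 67.0515 ± 1.96 * 3.3130 → [60.5581, 73.5449]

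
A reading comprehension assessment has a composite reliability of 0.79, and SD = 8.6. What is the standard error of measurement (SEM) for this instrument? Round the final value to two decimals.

3.94

SEM = 8.6000 × √(1 − 0.7900) = 8.6000 × √0.2100 ≈ 8.6000 × 0.4583 ≈ 3.9410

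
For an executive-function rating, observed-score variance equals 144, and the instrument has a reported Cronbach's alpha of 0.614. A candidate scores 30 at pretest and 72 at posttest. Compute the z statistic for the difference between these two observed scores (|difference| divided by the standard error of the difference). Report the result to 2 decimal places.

SD = √144 = 12.0000
SEM = 12.0000·√(1 − 0.6140) ≈ 7.4555
SE_diff = √2 · SEM ≈ 10.5436
z = 42 / 10.5436 ≈ 3.9835

3.98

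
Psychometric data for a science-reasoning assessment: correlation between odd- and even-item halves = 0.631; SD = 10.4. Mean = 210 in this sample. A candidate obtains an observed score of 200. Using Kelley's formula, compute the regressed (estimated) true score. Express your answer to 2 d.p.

202.26

Spearman-Brown: r = 2(0.631) / (1 + 0.631) = 1.262 / 1.631 ≈ 0.774
T̂ = 0.774(200) + 0.226(210) ≈ 202.262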